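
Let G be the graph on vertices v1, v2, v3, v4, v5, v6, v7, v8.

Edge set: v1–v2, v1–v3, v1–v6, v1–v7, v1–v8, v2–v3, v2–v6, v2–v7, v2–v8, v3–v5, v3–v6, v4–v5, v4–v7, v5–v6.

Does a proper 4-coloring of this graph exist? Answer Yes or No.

The chromatic number is 4. v1, v2, v3, v6 form a clique, so at least 4 colors are needed.
One proper 4-coloring: v1=1, v2=2, v3=3, v4=2, v5=1, v6=4, v7=3, v8=3.
That is already a proper 4-coloring.

Yes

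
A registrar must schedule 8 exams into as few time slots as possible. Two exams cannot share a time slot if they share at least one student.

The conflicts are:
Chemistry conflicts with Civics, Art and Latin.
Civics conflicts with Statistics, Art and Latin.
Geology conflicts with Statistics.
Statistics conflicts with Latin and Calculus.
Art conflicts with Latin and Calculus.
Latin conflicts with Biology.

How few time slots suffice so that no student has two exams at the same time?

Chemistry, Civics, Art, Latin are mutually in conflict, so at least 4 time slots are needed.
A valid assignment using 4 time slots: Chemistry=4, Civics=3, Geology=1, Statistics=2, Art=2, Latin=1, Calculus=1, Biology=2. No two conflicting exams share a time slot.

4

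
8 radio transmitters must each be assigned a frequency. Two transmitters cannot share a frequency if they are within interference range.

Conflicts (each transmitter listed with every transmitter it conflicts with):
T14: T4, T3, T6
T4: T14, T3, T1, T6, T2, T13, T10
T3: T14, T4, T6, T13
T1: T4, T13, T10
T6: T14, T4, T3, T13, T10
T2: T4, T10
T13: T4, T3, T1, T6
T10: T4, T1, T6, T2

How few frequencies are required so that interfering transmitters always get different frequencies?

4

T4, T3, T6, T13 pairwise conflict, so at least 4 frequencies are needed.
Using 4 frequencies: T14=4, T4=1, T3=3, T1=2, T6=2, T2=2, T13=4, T10=3. Each listed conflict is separated.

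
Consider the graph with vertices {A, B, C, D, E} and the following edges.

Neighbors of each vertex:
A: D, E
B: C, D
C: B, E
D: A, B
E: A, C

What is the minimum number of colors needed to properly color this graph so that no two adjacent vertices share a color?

3

The cycle E-A-D-B-C-E has odd length 5, so it cannot be 2-colored; at least 3 colors are needed.
3 colors suffice: color 1 → {D, E}; color 2 → {A, B}; color 3 → {C}. No two adjacent vertices share a color.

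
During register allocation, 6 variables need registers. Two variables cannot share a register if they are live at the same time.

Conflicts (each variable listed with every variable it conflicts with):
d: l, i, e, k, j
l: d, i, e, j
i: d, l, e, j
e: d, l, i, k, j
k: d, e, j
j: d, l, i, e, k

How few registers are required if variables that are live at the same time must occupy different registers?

5

d, l, i, e, j pairwise conflict, so at least 5 registers are needed.
Using 5 registers: d=2, l=4, i=5, e=3, k=4, j=1. Every pair that conflicts lands in different registers.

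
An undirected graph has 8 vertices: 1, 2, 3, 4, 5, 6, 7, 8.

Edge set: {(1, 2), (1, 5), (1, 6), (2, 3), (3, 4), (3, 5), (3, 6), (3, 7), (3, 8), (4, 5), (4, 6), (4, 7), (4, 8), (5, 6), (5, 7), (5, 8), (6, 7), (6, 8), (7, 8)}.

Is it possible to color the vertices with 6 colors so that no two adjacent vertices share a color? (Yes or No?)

Yes

The chromatic number is 6. 3, 4, 5, 6, 7, 8 are mutually adjacent (a clique of size 6), so at least 6 colors are needed.
6 colors suffice: color red → {2, 5}; color blue → {1, 3}; color green → {6}; color yellow → {8}; color purple → {7}; color orange → {4}.
That is already a proper 6-coloring.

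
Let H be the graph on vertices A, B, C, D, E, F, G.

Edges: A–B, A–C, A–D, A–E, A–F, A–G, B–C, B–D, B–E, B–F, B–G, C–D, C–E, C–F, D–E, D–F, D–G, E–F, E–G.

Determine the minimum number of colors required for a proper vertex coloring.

A, B, C, D, E, F are pairwise adjacent (a clique of size 6), so at least 6 colors are needed.
6 colors suffice: color 1 → {A}; color 2 → {E}; color 3 → {D}; color 4 → {B}; color 5 → {F, G}; color 6 → {C}. Every edge joins two different colors.

6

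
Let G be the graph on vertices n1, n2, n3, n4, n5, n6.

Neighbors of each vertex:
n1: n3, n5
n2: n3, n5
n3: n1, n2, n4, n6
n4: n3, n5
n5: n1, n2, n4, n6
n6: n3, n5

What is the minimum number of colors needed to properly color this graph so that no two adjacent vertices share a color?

n5 and n6 are adjacent, so at least 2 colors are needed.
A valid assignment using 2 colors: n1=2, n2=2, n3=1, n4=2, n5=1, n6=2. No two adjacent vertices share a color.

2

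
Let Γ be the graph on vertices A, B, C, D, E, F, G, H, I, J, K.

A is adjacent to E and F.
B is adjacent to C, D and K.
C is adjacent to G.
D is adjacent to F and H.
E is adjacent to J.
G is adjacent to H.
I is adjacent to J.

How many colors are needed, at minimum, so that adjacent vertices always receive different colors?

The cycle C-B-D-H-G-C has odd length 5, so it cannot be 2-colored; at least 3 colors are needed.
A valid assignment using 3 colors: A=3, B=1, C=2, D=2, E=2, F=1, G=1, H=3, I=2, J=1, K=2. Every edge joins two different colors.

3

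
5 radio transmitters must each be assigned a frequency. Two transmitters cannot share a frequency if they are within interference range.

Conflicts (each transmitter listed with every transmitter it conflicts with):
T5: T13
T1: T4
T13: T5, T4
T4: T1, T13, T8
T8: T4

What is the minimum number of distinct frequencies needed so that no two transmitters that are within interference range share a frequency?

T1 and T4 conflict, so at least 2 frequencies are needed.
Using 2 frequencies: T5=1, T1=2, T13=2, T4=1, T8=2. Every pair that conflicts lands in different frequencies.

2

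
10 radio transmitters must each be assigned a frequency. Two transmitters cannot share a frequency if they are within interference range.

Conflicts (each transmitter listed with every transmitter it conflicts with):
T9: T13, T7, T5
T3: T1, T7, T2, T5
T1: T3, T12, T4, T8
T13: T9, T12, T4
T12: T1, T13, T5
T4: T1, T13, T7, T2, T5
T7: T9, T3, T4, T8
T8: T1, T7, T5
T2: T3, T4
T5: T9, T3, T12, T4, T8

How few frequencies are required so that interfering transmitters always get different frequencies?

2

T9 and T7 conflict, so at least 2 frequencies are needed.
2 frequencies suffice: frequency 1 → {T9, T3, T12, T4, T8}; frequency 2 → {T1, T13, T7, T2, T5}. Each listed conflict is separated.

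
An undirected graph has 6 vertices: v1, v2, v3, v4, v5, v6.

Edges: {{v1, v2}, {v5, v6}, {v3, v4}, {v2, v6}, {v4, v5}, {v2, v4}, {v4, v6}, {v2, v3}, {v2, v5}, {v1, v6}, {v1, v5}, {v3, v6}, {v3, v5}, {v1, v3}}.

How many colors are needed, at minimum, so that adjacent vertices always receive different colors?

5

v2, v3, v4, v5, v6 are pairwise adjacent (a clique of size 5), so at least 5 colors are needed.
5 colors suffice: color red → {v5}; color blue → {v6}; color green → {v2}; color yellow → {v3}; color purple → {v1, v4}. No two adjacent vertices share a color.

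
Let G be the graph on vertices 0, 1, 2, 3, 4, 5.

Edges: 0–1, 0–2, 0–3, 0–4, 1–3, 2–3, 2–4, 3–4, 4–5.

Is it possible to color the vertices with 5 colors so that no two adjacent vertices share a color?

The chromatic number is 4. 0, 2, 3, 4 are mutually adjacent (a clique of size 4), so at least 4 colors are needed.
A valid assignment using 4 colors: 0=blue, 1=red, 2=yellow, 3=green, 4=red, 5=blue.
Since 5 ≥ 4, a proper 5-coloring certainly exists.

Yes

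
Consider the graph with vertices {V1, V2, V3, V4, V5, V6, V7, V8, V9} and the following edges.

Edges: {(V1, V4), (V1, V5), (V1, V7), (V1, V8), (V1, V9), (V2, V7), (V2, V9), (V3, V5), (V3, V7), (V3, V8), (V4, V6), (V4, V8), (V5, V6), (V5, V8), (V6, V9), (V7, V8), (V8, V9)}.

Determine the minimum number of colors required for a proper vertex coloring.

3

V3, V5, V8 are mutually adjacent, so at least 3 colors are needed.
3 colors suffice: color 1 → {V2, V6, V8}; color 2 → {V1, V3}; color 3 → {V4, V5, V7, V9}. No two adjacent vertices share a color.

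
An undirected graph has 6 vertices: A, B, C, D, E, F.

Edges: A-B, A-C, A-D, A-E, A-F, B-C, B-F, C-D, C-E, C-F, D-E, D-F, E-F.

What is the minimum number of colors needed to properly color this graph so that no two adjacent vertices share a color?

5

A, C, D, E, F are pairwise adjacent (a clique of size 5), so at least 5 colors are needed.
5 colors suffice: color 1 → {A}; color 2 → {C}; color 3 → {F}; color 4 → {B, D}; color 5 → {E}. No two adjacent vertices share a color.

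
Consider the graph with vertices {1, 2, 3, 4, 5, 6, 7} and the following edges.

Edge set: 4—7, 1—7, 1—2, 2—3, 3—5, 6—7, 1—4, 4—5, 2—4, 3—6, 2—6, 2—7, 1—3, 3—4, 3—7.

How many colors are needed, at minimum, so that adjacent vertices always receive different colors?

5

1, 2, 3, 4, 7 are pairwise adjacent (a clique of size 5), so at least 5 colors are needed.
One proper 5-coloring: 1=e, 2=b, 3=a, 4=c, 5=b, 6=c, 7=d. Each edge has distinct colors on its endpoints.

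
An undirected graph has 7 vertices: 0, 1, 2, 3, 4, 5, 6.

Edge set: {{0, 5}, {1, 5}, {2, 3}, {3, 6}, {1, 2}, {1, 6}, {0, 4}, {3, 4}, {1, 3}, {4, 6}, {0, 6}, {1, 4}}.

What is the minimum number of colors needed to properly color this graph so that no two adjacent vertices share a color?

4

1, 3, 4, 6 are mutually adjacent (a clique of size 4), so at least 4 colors are needed.
4 colors suffice: color a → {0, 1}; color b → {3, 5}; color c → {2, 6}; color d → {4}. Each edge has distinct colors on its endpoints.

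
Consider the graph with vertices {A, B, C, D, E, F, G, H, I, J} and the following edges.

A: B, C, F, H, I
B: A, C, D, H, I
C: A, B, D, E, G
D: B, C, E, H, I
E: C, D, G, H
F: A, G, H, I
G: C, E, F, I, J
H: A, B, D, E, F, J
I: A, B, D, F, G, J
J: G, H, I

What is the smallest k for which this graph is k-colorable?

3

C, E, G are pairwise adjacent, so at least 3 colors are needed.
3 colors suffice: A=2, B=3, C=1, D=2, E=3, F=3, G=2, H=1, I=1, J=3. Each edge has distinct colors on its endpoints.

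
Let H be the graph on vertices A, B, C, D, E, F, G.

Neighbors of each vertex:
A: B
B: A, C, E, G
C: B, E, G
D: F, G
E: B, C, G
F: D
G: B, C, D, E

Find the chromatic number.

B, C, E, G are mutually adjacent (a clique of size 4), so at least 4 colors are needed.
4 colors suffice: color 1 → {B, D}; color 2 → {A, F, G}; color 3 → {C}; color 4 → {E}. No two adjacent vertices share a color.

4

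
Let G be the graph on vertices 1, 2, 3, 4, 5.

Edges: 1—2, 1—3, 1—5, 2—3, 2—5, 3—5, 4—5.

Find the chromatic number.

1, 2, 3, 5 are mutually adjacent (a clique of size 4), so at least 4 colors are needed.
A valid assignment using 4 colors: 1=d, 2=b, 3=c, 4=b, 5=a. Each edge has distinct colors on its endpoints.

4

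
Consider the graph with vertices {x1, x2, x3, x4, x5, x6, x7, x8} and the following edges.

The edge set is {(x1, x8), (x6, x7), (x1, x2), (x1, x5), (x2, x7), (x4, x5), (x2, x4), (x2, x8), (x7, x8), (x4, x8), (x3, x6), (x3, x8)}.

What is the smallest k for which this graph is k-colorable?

3

x1, x2, x8 are pairwise adjacent, so at least 3 colors are needed.
A valid assignment using 3 colors: x1=3, x2=2, x3=2, x4=3, x5=1, x6=1, x7=3, x8=1. Every edge joins two different colors.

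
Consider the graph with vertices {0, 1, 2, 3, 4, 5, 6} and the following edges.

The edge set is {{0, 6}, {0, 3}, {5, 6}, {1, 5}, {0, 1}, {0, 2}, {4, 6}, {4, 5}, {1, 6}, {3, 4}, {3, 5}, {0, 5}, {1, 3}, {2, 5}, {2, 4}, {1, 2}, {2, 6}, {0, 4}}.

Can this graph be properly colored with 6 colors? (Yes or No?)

The chromatic number is 5. 0, 1, 2, 5, 6 are pairwise adjacent (a clique of size 5), so at least 5 colors are needed.
One proper 5-coloring: 0=a, 1=c, 2=d, 3=d, 4=c, 5=b, 6=e.
Since 6 ≥ 5, a proper 6-coloring certainly exists.

Yes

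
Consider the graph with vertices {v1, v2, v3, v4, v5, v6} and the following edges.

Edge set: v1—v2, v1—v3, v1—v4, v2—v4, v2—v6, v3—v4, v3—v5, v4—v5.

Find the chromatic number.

v1, v2, v4 are pairwise adjacent, so at least 3 colors are needed.
3 colors suffice: color 1 → {v4, v6}; color 2 → {v2, v3}; color 3 → {v1, v5}. Each edge has distinct colors on its endpoints.

3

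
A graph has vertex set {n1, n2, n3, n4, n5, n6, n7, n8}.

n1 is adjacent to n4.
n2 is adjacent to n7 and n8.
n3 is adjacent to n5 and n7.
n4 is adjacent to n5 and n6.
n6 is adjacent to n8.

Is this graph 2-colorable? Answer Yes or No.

No

The cycle n2-n8-n6-n4-n5-n3-n7-n2 has odd length 7, so it cannot be 2-colored; at least 3 colors are needed.
So 2 colors are not enough.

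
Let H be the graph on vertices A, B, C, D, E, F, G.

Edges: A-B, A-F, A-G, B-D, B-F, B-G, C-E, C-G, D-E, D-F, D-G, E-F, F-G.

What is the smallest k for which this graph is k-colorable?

B, D, F, G are pairwise adjacent (a clique of size 4), so at least 4 colors are needed.
One proper 4-coloring: A=3, B=4, C=2, D=3, E=1, F=2, G=1. Each edge has distinct colors on its endpoints.

4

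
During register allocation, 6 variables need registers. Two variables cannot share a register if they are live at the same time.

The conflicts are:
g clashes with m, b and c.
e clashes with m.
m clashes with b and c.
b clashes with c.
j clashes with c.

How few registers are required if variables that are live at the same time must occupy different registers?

4

g, m, b, c all conflict with each other, so at least 4 registers are needed.
4 registers suffice: register 1 → {m, j}; register 2 → {e, c}; register 3 → {b}; register 4 → {g}. Each listed conflict is separated.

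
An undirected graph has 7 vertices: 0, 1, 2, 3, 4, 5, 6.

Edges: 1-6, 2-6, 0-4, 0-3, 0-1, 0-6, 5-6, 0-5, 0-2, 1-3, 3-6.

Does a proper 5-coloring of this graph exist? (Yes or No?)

Yes

The chromatic number is 4. 0, 1, 3, 6 are pairwise adjacent (a clique of size 4), so at least 4 colors are needed.
4 colors suffice: color red → {0}; color blue → {4, 6}; color green → {2, 3, 5}; color yellow → {1}.
Since 5 ≥ 4, a proper 5-coloring certainly exists.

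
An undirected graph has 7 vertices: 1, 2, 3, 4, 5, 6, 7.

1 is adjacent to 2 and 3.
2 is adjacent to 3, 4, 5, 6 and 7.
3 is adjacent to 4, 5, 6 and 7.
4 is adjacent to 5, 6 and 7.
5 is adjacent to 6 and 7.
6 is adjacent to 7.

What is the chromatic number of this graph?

2, 3, 4, 5, 6, 7 are pairwise adjacent (a clique of size 6), so at least 6 colors are needed.
One proper 6-coloring: 1=green, 2=red, 3=blue, 4=orange, 5=purple, 6=green, 7=yellow. Every edge joins two different colors.

6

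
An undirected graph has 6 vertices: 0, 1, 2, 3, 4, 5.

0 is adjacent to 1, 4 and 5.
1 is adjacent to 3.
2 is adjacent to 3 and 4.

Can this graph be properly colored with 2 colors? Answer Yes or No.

The cycle 0-1-3-2-4-0 has odd length 5, so it cannot be 2-colored; at least 3 colors are needed.
So 2 colors are not enough.

No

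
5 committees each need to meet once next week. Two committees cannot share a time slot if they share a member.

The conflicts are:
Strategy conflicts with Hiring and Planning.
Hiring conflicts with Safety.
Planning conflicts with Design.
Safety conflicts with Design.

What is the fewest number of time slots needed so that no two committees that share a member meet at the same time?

The cycle Hiring-Strategy-Planning-Design-Safety-Hiring has odd length 5, so it cannot be 2-colored; at least 3 time slots are needed.
A valid assignment using 3 time slots: Strategy=2, Hiring=3, Planning=1, Safety=1, Design=2. Every pair that conflicts lands in different time slots.

3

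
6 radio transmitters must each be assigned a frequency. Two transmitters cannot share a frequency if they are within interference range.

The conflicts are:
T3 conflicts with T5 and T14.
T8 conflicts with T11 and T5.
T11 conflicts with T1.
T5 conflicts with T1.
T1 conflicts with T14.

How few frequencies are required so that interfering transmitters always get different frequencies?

T1 and T14 conflict, so at least 2 frequencies are needed.
2 frequencies suffice: frequency 1 → {T3, T8, T1}; frequency 2 → {T11, T5, T14}. No two conflicting transmitters share a frequency.

2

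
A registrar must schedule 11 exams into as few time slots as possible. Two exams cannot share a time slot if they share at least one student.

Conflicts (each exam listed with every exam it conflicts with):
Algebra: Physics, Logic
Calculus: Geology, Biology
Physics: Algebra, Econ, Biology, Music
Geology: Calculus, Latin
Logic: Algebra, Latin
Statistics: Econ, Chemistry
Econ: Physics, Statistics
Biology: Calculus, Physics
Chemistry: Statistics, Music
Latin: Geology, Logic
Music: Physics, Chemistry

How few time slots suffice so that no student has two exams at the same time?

3

The cycle Chemistry-Music-Physics-Econ-Statistics-Chemistry has odd length 5, so it cannot be 2-colored; at least 3 time slots are needed.
Using 3 time slots: Algebra=2, Calculus=1, Physics=1, Geology=3, Logic=1, Statistics=3, Econ=2, Biology=2, Chemistry=1, Latin=2, Music=2. Each listed conflict is separated.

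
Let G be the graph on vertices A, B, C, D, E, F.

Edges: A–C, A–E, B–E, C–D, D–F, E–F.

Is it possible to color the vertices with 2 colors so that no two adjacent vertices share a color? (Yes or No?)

The cycle D-C-A-E-F-D has odd length 5, so it cannot be 2-colored; at least 3 colors are needed.
So 2 colors are not enough.

No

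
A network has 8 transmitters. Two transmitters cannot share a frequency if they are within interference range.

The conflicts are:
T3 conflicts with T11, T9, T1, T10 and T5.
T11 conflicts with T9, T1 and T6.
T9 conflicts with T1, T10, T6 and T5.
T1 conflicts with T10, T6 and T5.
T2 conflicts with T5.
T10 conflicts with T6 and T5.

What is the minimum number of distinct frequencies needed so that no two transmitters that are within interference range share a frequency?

5

T3, T9, T1, T10, T5 all conflict with each other, so at least 5 frequencies are needed.
Using 5 frequencies: T3=3, T11=4, T9=1, T1=2, T2=1, T10=4, T6=3, T5=5. No two conflicting transmitters share a frequency.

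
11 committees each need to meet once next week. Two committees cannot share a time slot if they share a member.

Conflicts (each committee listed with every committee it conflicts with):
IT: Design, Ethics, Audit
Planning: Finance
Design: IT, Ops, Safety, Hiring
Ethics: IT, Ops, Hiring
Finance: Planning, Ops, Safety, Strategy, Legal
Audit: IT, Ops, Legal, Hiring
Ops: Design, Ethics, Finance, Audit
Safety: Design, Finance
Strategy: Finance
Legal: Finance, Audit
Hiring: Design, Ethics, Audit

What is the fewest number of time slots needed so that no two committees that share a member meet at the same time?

2

Design and Safety conflict, so at least 2 time slots are needed.
2 time slots suffice: IT=2, Planning=2, Design=1, Ethics=1, Finance=1, Audit=1, Ops=2, Safety=2, Strategy=2, Legal=2, Hiring=2. No two conflicting committees share a time slot.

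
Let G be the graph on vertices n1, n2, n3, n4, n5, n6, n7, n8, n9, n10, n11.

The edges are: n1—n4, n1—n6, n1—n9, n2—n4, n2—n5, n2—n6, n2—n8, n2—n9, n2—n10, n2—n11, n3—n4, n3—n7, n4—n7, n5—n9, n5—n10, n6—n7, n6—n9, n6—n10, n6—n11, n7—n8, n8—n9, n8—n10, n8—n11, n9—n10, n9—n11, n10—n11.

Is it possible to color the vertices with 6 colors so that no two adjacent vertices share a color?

The chromatic number is 5. n2, n8, n9, n10, n11 form a clique, so at least 5 colors are needed.
5 colors suffice: color 1 → {n1, n2, n7}; color 2 → {n4, n9}; color 3 → {n3, n10}; color 4 → {n5, n6, n8}; color 5 → {n11}.
Since 6 ≥ 5, a proper 6-coloring certainly exists.

Yes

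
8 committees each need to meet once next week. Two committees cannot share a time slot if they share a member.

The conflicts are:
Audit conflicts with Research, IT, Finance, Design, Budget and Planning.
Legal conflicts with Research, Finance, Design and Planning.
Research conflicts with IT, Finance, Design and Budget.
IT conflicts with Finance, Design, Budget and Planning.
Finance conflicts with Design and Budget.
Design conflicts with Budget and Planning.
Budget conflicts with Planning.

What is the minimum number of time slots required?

6

Audit, Research, IT, Finance, Design, Budget all conflict with each other, so at least 6 time slots are needed.
6 time slots suffice: time slot 1 → {Design}; time slot 2 → {Audit, Legal}; time slot 3 → {Research, Planning}; time slot 4 → {Budget}; time slot 5 → {IT}; time slot 6 → {Finance}. No two conflicting committees share a time slot.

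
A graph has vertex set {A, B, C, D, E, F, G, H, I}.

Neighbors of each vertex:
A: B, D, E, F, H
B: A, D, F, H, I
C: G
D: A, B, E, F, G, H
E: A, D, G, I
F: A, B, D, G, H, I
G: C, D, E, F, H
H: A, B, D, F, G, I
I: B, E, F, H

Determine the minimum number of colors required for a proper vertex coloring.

5

A, B, D, F, H form a clique, so at least 5 colors are needed.
5 colors suffice: color 1 → {C, E, F}; color 2 → {D, I}; color 3 → {H}; color 4 → {A, G}; color 5 → {B}. No two adjacent vertices share a color.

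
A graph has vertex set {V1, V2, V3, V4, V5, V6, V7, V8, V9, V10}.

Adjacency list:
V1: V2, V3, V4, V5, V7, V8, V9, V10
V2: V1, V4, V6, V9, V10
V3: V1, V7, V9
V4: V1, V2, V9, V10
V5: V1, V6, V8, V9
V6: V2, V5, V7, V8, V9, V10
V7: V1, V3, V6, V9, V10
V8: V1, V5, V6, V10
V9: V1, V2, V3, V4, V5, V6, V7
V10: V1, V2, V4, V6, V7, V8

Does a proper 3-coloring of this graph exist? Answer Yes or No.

V1, V3, V7, V9 form a clique, so at least 4 colors are needed.
So 3 colors are not enough.

No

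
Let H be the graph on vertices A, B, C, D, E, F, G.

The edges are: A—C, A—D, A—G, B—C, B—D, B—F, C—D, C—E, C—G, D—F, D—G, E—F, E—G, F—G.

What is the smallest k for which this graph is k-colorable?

A, C, D, G are pairwise adjacent (a clique of size 4), so at least 4 colors are needed.
4 colors suffice: A=4, B=2, C=3, D=1, E=1, F=3, G=2. Each edge has distinct colors on its endpoints.

4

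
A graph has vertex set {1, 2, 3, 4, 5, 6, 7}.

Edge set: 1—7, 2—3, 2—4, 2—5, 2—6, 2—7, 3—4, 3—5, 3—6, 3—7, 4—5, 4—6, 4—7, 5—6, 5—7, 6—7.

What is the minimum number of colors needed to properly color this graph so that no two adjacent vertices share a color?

6

2, 3, 4, 5, 6, 7 are pairwise adjacent (a clique of size 6), so at least 6 colors are needed.
6 colors suffice: color a → {7}; color b → {1, 3}; color c → {4}; color d → {2}; color e → {5}; color f → {6}. No two adjacent vertices share a color.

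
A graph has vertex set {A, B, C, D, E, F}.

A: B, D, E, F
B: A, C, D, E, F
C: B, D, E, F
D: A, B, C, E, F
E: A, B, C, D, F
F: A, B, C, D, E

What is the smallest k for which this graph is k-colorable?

A, B, D, E, F are pairwise adjacent (a clique of size 5), so at least 5 colors are needed.
5 colors suffice: color 1 → {B}; color 2 → {E}; color 3 → {F}; color 4 → {D}; color 5 → {A, C}. Each edge has distinct colors on its endpoints.

5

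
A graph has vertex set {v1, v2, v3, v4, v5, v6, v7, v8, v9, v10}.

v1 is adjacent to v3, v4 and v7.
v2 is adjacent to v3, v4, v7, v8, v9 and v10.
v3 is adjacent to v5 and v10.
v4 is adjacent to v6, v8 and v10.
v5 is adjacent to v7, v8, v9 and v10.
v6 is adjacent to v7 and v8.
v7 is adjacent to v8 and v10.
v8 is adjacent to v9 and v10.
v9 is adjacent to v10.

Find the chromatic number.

v2, v4, v8, v10 are pairwise adjacent (a clique of size 4), so at least 4 colors are needed.
A valid assignment using 4 colors: v1=1, v2=4, v3=2, v4=3, v5=4, v6=1, v7=3, v8=2, v9=3, v10=1. No two adjacent vertices share a color.

4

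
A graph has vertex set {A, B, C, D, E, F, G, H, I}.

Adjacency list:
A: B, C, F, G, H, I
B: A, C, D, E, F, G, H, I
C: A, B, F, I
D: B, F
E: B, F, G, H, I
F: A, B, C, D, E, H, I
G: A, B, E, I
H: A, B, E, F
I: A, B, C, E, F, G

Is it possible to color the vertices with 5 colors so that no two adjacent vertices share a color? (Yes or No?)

The chromatic number is 5. A, B, C, F, I are mutually adjacent (a clique of size 5), so at least 5 colors are needed.
A valid assignment using 5 colors: A=3, B=1, C=5, D=3, E=3, F=2, G=2, H=4, I=4.
That is already a proper 5-coloring.

Yes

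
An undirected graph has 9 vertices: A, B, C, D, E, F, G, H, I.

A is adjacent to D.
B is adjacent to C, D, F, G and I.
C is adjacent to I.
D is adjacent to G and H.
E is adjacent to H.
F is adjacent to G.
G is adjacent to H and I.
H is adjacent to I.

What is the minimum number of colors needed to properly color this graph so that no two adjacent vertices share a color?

B, D, G are pairwise adjacent, so at least 3 colors are needed.
3 colors suffice: color 1 → {A, B, H}; color 2 → {C, E, G}; color 3 → {D, F, I}. No two adjacent vertices share a color.

3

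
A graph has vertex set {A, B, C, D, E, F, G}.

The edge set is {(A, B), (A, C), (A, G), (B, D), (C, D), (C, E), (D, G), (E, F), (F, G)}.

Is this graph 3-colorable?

The chromatic number is 3. The cycle D-G-F-E-C-D has odd length 5, so it cannot be 2-colored; at least 3 colors are needed.
3 colors suffice: color 1 → {A, D, F}; color 2 → {B, C, G}; color 3 → {E}.
That is already a proper 3-coloring.

Yes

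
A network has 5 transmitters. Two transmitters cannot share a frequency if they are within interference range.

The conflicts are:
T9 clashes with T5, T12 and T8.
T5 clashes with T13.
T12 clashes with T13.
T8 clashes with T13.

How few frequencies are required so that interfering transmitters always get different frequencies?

T12 and T13 conflict, so at least 2 frequencies are needed.
2 frequencies suffice: frequency 1 → {T9, T13}; frequency 2 → {T5, T12, T8}. Each listed conflict is separated.

2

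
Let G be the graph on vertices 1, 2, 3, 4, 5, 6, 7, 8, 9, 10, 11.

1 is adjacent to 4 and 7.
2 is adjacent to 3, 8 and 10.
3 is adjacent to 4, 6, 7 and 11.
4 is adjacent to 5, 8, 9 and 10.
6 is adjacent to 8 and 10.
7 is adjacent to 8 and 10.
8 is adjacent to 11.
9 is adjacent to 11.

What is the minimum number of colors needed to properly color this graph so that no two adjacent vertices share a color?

6 and 8 are adjacent, so at least 2 colors are needed.
2 colors suffice: color a → {2, 4, 6, 7, 11}; color b → {1, 3, 5, 8, 9, 10}. Each edge has distinct colors on its endpoints.

2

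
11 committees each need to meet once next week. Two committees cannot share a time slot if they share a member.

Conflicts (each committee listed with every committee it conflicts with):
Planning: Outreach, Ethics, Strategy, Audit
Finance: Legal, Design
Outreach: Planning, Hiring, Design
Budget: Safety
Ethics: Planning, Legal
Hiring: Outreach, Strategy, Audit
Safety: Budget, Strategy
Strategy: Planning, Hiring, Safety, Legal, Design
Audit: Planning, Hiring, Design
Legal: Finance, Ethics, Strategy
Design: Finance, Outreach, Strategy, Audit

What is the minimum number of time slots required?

2

Audit and Design conflict, so at least 2 time slots are needed.
2 time slots suffice: time slot 1 → {Finance, Outreach, Budget, Ethics, Strategy, Audit}; time slot 2 → {Planning, Hiring, Safety, Legal, Design}. No two conflicting committees share a time slot.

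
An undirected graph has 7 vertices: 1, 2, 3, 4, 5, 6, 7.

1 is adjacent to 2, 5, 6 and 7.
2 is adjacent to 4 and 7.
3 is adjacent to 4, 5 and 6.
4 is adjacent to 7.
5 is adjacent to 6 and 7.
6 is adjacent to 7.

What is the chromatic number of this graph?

1, 5, 6, 7 form a clique, so at least 4 colors are needed.
One proper 4-coloring: 1=green, 2=blue, 3=red, 4=green, 5=blue, 6=yellow, 7=red. Each edge has distinct colors on its endpoints.

4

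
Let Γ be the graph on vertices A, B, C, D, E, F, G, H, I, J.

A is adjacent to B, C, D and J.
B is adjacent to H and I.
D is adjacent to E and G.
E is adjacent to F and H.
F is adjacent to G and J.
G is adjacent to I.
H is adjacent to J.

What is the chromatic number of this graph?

The cycle D-E-H-B-A-D has odd length 5, so it cannot be 2-colored; at least 3 colors are needed.
A valid assignment using 3 colors: A=1, B=2, C=2, D=2, E=3, F=2, G=1, H=1, I=3, J=3. Each edge has distinct colors on its endpoints.

3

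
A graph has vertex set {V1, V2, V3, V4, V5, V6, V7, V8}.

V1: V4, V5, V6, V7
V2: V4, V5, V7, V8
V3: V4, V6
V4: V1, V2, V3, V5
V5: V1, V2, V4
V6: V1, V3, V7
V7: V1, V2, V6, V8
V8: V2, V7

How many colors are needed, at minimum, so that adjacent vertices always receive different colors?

3

V2, V7, V8 form a triangle, so at least 3 colors are needed.
3 colors suffice: color 1 → {V4, V7}; color 2 → {V1, V2, V3}; color 3 → {V5, V6, V8}. Each edge has distinct colors on its endpoints.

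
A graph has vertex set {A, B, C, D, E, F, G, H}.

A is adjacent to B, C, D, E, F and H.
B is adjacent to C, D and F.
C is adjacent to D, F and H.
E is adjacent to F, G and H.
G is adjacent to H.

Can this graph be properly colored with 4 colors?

Yes

The chromatic number is 4. A, B, C, F are pairwise adjacent (a clique of size 4), so at least 4 colors are needed.
A valid assignment using 4 colors: A=1, B=4, C=2, D=3, E=2, F=3, G=1, H=3.
That is already a proper 4-coloring.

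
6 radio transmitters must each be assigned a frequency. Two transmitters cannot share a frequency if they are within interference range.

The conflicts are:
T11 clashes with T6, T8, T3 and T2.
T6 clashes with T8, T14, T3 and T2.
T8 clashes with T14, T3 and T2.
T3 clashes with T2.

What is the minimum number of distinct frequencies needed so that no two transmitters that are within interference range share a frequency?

T11, T6, T8, T3, T2 all conflict with each other, so at least 5 frequencies are needed.
5 frequencies suffice: frequency 1 → {T6}; frequency 2 → {T8}; frequency 3 → {T14, T3}; frequency 4 → {T2}; frequency 5 → {T11}. No two conflicting transmitters share a frequency.

5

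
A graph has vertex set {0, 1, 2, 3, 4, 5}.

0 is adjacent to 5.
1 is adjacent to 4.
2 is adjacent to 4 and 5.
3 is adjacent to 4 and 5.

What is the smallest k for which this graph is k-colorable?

1 and 4 are adjacent, so at least 2 colors are needed.
2 colors suffice: color red → {4, 5}; color blue → {0, 1, 2, 3}. Every edge joins two different colors.

2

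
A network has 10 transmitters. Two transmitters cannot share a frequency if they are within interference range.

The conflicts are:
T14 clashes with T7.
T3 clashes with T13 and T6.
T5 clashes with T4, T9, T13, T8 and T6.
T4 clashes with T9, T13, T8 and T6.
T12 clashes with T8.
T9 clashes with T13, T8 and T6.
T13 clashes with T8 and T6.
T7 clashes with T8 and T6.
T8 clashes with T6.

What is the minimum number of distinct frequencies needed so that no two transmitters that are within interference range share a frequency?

6

T5, T4, T9, T13, T8, T6 all conflict with each other, so at least 6 frequencies are needed.
Using 6 frequencies: T14=1, T3=2, T5=5, T4=4, T12=1, T9=6, T13=3, T7=3, T8=2, T6=1. Every pair that conflicts lands in different frequencies.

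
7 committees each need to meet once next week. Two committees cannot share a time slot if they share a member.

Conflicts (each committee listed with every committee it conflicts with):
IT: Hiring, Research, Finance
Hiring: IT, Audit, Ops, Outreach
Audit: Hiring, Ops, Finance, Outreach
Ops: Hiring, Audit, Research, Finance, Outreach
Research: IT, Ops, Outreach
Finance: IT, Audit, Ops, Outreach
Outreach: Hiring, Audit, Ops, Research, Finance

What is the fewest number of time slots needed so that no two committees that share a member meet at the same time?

Audit, Ops, Finance, Outreach pairwise conflict, so at least 4 time slots are needed.
4 time slots suffice: IT=1, Hiring=3, Audit=4, Ops=1, Research=3, Finance=3, Outreach=2. Each listed conflict is separated.

4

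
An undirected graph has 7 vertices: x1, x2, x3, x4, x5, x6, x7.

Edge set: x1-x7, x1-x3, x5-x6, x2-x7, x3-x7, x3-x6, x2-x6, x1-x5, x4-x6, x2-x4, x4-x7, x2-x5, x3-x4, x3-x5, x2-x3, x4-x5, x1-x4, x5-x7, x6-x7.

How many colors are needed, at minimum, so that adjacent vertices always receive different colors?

x2, x3, x4, x5, x6, x7 are pairwise adjacent (a clique of size 6), so at least 6 colors are needed.
6 colors suffice: color 1 → {x7}; color 2 → {x3}; color 3 → {x5}; color 4 → {x4}; color 5 → {x1, x2}; color 6 → {x6}. Each edge has distinct colors on its endpoints.

6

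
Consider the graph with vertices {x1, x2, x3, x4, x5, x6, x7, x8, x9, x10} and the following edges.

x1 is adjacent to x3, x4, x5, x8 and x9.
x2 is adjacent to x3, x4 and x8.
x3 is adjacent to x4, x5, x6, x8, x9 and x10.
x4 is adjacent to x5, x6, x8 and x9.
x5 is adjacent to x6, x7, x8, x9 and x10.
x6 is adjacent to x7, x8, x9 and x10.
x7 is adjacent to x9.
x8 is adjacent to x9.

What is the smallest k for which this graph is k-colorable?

x1, x3, x4, x5, x8, x9 are pairwise adjacent (a clique of size 6), so at least 6 colors are needed.
One proper 6-coloring: x1=5, x2=2, x3=1, x4=3, x5=2, x6=5, x7=1, x8=6, x9=4, x10=3. Every edge joins two different colors.

6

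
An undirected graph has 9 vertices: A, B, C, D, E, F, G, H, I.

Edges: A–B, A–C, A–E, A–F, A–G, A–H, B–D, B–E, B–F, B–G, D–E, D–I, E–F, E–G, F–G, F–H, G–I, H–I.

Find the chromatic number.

5

A, B, E, F, G are mutually adjacent (a clique of size 5), so at least 5 colors are needed.
5 colors suffice: color 1 → {A, D}; color 2 → {B, C, I}; color 3 → {F}; color 4 → {E, H}; color 5 → {G}. Each edge has distinct colors on its endpoints.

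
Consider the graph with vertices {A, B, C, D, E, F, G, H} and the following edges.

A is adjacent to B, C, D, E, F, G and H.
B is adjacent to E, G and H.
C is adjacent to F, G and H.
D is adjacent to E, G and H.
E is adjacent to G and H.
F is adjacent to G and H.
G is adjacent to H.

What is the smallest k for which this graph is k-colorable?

5

A, B, E, G, H are pairwise adjacent (a clique of size 5), so at least 5 colors are needed.
5 colors suffice: color 1 → {H}; color 2 → {G}; color 3 → {A}; color 4 → {C, E}; color 5 → {B, D, F}. No two adjacent vertices share a color.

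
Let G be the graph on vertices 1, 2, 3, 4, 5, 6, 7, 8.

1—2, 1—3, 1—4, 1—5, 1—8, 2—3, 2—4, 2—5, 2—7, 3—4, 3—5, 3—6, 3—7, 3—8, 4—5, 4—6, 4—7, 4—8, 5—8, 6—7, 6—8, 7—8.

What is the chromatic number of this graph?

1, 2, 3, 4, 5 form a clique, so at least 5 colors are needed.
5 colors suffice: 1=yellow, 2=green, 3=red, 4=blue, 5=purple, 6=purple, 7=yellow, 8=green. No two adjacent vertices share a color.

5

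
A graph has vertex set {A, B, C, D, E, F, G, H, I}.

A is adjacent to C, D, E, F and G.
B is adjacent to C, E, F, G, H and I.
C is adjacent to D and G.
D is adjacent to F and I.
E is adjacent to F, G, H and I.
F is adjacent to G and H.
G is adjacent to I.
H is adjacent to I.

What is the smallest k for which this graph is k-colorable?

A, E, F, G are mutually adjacent (a clique of size 4), so at least 4 colors are needed.
A valid assignment using 4 colors: A=green, B=green, C=red, D=blue, E=yellow, F=red, G=blue, H=blue, I=red. No two adjacent vertices share a color.

4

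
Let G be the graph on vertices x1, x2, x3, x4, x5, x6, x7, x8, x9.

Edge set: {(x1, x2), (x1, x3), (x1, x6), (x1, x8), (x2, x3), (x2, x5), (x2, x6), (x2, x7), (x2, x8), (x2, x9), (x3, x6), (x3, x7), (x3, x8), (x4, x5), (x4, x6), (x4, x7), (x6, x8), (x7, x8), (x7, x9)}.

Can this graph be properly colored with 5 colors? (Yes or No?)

The chromatic number is 5. x1, x2, x3, x6, x8 are mutually adjacent (a clique of size 5), so at least 5 colors are needed.
One proper 5-coloring: x1=P, x2=R, x3=Y, x4=R, x5=B, x6=B, x7=B, x8=G, x9=G.
That is already a proper 5-coloring.

Yes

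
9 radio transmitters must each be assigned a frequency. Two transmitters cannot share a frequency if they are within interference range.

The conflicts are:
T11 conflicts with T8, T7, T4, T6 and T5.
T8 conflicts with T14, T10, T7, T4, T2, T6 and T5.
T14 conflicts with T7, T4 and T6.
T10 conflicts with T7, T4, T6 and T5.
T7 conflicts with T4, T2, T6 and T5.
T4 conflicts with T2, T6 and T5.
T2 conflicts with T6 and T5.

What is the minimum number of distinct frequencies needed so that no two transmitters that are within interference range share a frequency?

T8, T10, T7, T4, T5 are mutually in conflict, so at least 5 frequencies are needed.
Using 5 frequencies: T11=5, T8=1, T14=5, T10=5, T7=2, T4=3, T2=5, T6=4, T5=4. Each listed conflict is separated.

5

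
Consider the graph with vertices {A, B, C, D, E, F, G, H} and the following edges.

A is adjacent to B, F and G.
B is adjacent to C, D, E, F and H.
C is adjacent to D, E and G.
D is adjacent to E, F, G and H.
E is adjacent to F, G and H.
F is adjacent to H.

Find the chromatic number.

B, D, E, F, H are pairwise adjacent (a clique of size 5), so at least 5 colors are needed.
One proper 5-coloring: A=1, B=3, C=4, D=1, E=2, F=4, G=3, H=5. Each edge has distinct colors on its endpoints.

5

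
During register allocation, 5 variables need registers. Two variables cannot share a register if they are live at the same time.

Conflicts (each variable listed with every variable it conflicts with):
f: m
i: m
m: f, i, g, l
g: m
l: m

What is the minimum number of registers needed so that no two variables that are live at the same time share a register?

2

m and l conflict, so at least 2 registers are needed.
2 registers suffice: register 1 → {m}; register 2 → {f, i, g, l}. No two conflicting variables share a register.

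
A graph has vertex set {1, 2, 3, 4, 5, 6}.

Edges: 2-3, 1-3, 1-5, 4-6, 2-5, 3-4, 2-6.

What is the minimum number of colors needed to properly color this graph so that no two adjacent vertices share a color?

2

2 and 6 are adjacent, so at least 2 colors are needed.
One proper 2-coloring: 1=a, 2=a, 3=b, 4=a, 5=b, 6=b. No two adjacent vertices share a color.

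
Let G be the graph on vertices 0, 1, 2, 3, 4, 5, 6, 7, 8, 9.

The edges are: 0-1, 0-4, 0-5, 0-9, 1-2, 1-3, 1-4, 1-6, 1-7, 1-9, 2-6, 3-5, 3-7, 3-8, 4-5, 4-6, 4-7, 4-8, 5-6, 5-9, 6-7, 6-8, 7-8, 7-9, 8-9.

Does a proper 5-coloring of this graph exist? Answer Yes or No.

The chromatic number is 4. 1, 4, 6, 7 are pairwise adjacent (a clique of size 4), so at least 4 colors are needed.
One proper 4-coloring: 0=yellow, 1=red, 2=green, 3=blue, 4=green, 5=red, 6=blue, 7=yellow, 8=red, 9=blue.
Since 5 ≥ 4, a proper 5-coloring certainly exists.

Yes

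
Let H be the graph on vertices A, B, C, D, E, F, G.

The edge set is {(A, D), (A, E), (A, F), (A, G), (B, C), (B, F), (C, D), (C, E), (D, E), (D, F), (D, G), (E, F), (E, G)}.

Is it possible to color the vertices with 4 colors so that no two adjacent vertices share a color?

The chromatic number is 4. A, D, E, F are pairwise adjacent (a clique of size 4), so at least 4 colors are needed.
4 colors suffice: color 1 → {B, E}; color 2 → {D}; color 3 → {C, F, G}; color 4 → {A}.
That is already a proper 4-coloring.

Yes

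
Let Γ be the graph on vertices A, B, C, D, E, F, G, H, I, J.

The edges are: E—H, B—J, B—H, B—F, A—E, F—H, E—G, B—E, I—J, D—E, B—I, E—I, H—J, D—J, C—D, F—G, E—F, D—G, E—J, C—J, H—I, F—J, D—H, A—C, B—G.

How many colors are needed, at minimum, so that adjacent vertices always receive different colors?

5

B, E, H, I, J are pairwise adjacent (a clique of size 5), so at least 5 colors are needed.
5 colors suffice: A=2, B=4, C=1, D=4, E=1, F=5, G=2, H=3, I=5, J=2. Each edge has distinct colors on its endpoints.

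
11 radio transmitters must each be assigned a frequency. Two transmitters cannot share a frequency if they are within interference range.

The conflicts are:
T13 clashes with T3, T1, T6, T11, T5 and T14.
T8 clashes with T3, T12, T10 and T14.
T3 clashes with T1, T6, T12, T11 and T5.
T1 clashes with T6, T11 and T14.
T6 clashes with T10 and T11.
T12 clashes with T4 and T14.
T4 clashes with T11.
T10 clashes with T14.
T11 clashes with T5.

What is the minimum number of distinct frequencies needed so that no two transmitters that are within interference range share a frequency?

5

T13, T3, T1, T6, T11 pairwise conflict, so at least 5 frequencies are needed.
Using 5 frequencies: T13=2, T8=2, T3=1, T1=4, T6=5, T12=3, T4=1, T10=3, T11=3, T5=4, T14=1. Every pair that conflicts lands in different frequencies.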